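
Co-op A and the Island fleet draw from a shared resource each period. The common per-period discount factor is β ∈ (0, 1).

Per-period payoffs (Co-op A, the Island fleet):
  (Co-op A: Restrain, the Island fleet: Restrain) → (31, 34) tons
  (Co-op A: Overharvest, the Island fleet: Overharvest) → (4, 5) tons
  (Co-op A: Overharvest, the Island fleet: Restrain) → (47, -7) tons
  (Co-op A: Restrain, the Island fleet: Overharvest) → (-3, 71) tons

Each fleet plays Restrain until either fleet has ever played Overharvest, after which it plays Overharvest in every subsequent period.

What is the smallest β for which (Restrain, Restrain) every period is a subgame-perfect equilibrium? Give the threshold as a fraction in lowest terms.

37/66

Co-op A's threshold: (47−31)/(47−4) = 16/43.
the Island fleet's threshold: (71−34)/(71−5) = 37/66.
16/43 < 37/66, so the Island fleet binds and β* = 37/66.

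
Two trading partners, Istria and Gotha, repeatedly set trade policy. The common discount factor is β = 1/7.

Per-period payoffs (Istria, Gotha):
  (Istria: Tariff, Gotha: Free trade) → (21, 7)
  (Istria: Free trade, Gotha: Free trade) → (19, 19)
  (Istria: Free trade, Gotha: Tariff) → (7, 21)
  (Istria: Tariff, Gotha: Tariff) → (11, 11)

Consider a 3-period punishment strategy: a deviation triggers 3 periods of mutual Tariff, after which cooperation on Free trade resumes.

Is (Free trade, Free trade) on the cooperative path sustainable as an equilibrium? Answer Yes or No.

IC: β+…+β^3 ≥ (21−19)/(19−11) = 1/4.
At β = 1/7: partial sum = 0.1662 < 0.2500. Cooperation not sustainable.

No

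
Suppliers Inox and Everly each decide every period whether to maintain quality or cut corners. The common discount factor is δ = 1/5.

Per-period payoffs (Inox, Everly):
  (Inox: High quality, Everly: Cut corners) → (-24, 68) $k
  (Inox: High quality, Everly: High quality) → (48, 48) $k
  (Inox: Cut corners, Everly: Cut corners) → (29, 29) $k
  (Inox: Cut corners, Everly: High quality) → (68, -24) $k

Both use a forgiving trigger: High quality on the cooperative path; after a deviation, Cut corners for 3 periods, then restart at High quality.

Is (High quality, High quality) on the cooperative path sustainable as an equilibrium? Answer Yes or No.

No

IC: δ+…+δ^3 ≥ (68−48)/(48−29) = 20/19.
At δ = 1/5: partial sum = 0.2480 < 1.0526. Cooperation not sustainable.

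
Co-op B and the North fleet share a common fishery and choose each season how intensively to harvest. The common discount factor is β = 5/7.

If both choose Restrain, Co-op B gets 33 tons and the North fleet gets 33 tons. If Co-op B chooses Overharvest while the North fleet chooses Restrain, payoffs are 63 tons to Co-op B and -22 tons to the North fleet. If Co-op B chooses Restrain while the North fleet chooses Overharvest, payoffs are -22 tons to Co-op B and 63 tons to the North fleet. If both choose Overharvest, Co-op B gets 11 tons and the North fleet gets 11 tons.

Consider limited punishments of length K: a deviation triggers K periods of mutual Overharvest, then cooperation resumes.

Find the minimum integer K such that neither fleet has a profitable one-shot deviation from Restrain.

IC: β(1−β^K)/(1−β) ≥ (63−33)/(33−11) = 15/11.
With β = 5/7: need 1 − β^K ≥ 15/11·(1−5/7)/(5/7), i.e. β^K ≤ 0.4545.
Since (5/7)^2 = 0.5102 and (5/7)^3 = 0.3644, the smallest such K is 3.

3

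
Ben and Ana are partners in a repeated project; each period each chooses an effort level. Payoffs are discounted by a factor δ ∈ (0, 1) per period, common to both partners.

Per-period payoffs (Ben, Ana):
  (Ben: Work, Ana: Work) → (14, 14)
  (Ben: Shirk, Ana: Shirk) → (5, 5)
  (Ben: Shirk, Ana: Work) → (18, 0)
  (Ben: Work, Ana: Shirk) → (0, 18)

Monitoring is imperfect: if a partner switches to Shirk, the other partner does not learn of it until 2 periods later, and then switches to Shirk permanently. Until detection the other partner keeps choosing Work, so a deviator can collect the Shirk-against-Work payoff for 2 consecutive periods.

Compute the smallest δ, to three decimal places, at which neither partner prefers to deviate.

0.555

Deviating for the 2 undetected periods gains 18−14 = 4 per period over cooperation, then loses 14−5 = 9 per period forever once punishment starts.
Gain: 4(1 + δ + … + δ^1); loss: 9·δ^2/(1−δ).
No profitable deviation ⇔ 4(1−δ^2) ≤ 9·δ^2, i.e. δ^2 ≥ 4/(4+9) = 4/13.
Hence δ ≥ (4/13)^(1/2) ≈ 0.555.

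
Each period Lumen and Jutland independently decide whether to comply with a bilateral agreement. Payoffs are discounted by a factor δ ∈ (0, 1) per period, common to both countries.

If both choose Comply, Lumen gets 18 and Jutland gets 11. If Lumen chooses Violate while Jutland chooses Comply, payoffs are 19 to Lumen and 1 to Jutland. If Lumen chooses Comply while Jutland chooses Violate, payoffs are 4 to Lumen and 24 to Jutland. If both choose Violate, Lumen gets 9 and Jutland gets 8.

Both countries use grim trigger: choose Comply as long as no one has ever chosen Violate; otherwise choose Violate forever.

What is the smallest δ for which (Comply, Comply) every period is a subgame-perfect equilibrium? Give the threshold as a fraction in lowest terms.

Lumen: cooperation gives 18 each period; deviation gives 19 once then 9 forever.
  18/(1−δ) ≥ 19 + 9δ/(1−δ) ⇒ δ ≥ 1/10.
Jutland: cooperation gives 11 each period; deviation gives 24 once then 8 forever.
  δ ≥ 13/16.
Both must hold, so the binding constraint is Jutland's: δ ≥ 13/16.

13/16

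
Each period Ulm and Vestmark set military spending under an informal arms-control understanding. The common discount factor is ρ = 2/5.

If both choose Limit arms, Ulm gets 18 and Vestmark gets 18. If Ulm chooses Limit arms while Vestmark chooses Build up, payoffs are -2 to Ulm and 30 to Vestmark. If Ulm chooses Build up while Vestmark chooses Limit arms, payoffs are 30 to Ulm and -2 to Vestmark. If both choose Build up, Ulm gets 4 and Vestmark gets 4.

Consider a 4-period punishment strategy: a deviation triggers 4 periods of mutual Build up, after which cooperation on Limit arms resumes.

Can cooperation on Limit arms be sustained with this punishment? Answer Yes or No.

IC: ρ+…+ρ^4 ≥ (30−18)/(18−4) = 6/7.
At ρ = 2/5: partial sum = 0.6496 < 0.8571. Cooperation not sustainable.

No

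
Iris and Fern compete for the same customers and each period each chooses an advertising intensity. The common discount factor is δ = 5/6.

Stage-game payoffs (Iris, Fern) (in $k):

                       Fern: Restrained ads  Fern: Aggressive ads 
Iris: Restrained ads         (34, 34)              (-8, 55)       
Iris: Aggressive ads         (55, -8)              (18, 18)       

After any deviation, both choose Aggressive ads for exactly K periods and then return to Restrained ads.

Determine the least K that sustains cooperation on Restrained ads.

IC: δ(1−δ^K)/(1−δ) ≥ (55−34)/(34−18) = 21/16.
With δ = 5/6: need 1 − δ^K ≥ 21/16·(1−5/6)/(5/6), i.e. δ^K ≤ 0.7375.
Since (5/6)^1 = 0.8333 and (5/6)^2 = 0.6944, the smallest such K is 2.

2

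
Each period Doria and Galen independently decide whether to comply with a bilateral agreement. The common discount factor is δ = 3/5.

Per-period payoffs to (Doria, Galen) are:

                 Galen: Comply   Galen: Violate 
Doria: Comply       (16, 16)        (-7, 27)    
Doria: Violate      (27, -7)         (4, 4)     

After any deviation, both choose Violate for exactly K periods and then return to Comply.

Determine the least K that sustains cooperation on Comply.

2

Need Σ_{k=1}^{K} δ^k ≥ (27−16)/(16−4) = 0.9167 at δ = 3/5.
At K = 1 the sum is 0.6000 < 0.9167; at K = 2 it is 0.9600 ≥ 0.9167.
So the minimum punishment length is K = 2.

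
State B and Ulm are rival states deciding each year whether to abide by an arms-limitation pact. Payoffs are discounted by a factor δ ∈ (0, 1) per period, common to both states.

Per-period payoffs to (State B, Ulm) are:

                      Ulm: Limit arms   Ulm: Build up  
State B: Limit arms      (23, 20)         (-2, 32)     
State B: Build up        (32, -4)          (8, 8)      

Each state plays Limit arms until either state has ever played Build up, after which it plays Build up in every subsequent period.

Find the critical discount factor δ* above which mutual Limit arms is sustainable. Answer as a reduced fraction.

1/2

State B: cooperation gives 23 each period; deviation gives 32 once then 8 forever.
  23/(1−δ) ≥ 32 + 8δ/(1−δ) ⇒ δ ≥ 9/24 = 3/8.
Ulm: cooperation gives 20 each period; deviation gives 32 once then 8 forever.
  δ ≥ 12/24 = 1/2.
Both must hold, so the binding constraint is Ulm's: δ ≥ 1/2.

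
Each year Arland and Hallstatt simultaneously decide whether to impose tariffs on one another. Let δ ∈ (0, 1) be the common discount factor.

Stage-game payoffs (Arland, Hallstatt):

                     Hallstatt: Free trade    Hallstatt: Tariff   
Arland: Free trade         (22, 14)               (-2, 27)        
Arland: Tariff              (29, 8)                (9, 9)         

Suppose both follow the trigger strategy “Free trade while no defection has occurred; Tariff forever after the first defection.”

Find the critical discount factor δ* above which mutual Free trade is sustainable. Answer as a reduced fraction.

13/18

Arland: cooperation gives 22 each period; deviation gives 29 once then 9 forever.
  22/(1−δ) ≥ 29 + 9δ/(1−δ) ⇒ δ ≥ 7/20.
Hallstatt: cooperation gives 14 each period; deviation gives 27 once then 9 forever.
  δ ≥ 13/18.
Both must hold, so the binding constraint is Hallstatt's: δ ≥ 13/18.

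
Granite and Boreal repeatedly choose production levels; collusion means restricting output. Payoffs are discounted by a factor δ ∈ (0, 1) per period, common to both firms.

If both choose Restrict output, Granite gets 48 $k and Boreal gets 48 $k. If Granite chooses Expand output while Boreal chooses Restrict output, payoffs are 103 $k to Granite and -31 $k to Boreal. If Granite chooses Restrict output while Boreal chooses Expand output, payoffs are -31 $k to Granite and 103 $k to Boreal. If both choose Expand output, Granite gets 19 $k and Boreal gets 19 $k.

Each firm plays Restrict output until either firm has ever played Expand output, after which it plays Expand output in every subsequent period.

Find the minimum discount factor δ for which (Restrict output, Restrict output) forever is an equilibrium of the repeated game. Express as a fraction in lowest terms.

Under grim trigger the critical discount factor is (T−C)/(T−P) with T = 103, C = 48, P = 19.
δ* = (103−48)/(103−19) = 55/84.

55/84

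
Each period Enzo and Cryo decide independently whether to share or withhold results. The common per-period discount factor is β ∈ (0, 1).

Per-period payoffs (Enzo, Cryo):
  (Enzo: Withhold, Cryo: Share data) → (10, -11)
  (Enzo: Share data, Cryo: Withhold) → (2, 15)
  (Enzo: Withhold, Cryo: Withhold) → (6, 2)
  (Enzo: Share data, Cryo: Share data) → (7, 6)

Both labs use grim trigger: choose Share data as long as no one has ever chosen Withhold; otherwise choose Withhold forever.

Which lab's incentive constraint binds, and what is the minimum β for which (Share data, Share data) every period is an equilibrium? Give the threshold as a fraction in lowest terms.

Enzo; β ≥ 3/4

Enzo: cooperation gives 7 each period; deviation gives 10 once then 6 forever.
  7/(1−β) ≥ 10 + 6β/(1−β) ⇒ β ≥ 3/4.
Cryo: cooperation gives 6 each period; deviation gives 15 once then 2 forever.
  β ≥ 9/13.
Both must hold, so the binding constraint is Enzo's: β ≥ 3/4.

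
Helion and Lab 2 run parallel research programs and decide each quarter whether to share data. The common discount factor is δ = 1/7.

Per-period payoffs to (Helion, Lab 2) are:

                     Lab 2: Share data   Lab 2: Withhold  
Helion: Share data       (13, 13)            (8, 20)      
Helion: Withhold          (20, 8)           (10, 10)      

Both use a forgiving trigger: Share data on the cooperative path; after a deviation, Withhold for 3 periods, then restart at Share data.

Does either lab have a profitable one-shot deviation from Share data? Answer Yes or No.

Yes

Comparing payoff streams over the 4 periods until play realigns: cooperate → 13(1+δ+…+δ^3); deviate → 20 + 10(δ+…+δ^3).
Cooperation is sustained iff (13−10)(δ+…+δ^3) ≥ 20−13.
δ+…+δ^3 = 1/7·(1−(1/7)^3)/(1−1/7) = 0.1662, and (20−13)/(13−10) = 2.3333.
0.1662 < 2.3333, so cooperation is not sustainable.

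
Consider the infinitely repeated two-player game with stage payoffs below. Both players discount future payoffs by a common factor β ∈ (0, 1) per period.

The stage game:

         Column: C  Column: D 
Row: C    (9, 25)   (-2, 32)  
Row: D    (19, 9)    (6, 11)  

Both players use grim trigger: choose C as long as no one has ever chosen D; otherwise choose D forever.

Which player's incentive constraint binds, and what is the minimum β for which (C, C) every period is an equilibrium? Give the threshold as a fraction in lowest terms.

For Row: deviation gain 19−9 = 10, per-period punishment loss 9−6 = 3. IC gives β ≥ 10/13.
For Column: gain 7, loss 14 per period, so β ≥ 7/21 = 1/3.
The tighter constraint is Row's, so cooperation needs β ≥ 10/13.

Row; β ≥ 10/13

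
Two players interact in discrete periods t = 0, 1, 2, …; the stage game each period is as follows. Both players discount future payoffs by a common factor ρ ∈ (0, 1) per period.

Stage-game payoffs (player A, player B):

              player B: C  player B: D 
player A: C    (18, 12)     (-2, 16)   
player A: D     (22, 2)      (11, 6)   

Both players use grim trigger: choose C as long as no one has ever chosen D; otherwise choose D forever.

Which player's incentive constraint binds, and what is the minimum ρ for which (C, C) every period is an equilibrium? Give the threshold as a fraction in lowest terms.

player B; ρ ≥ 2/5

player A's threshold: (22−18)/(22−11) = 4/11.
player B's threshold: (16−12)/(16−6) = 2/5.
4/11 < 2/5, so player B binds and ρ* = 2/5.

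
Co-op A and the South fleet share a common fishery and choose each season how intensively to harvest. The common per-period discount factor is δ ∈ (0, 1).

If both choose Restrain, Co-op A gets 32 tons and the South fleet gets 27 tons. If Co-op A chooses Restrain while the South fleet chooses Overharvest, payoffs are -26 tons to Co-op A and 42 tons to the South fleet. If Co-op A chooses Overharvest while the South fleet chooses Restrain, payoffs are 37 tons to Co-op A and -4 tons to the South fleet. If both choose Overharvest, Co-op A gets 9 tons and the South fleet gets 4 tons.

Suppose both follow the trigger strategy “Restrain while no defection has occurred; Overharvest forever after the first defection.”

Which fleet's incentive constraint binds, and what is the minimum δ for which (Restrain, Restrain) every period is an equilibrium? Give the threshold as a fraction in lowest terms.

Co-op A's threshold: (37−32)/(37−9) = 5/28.
the South fleet's threshold: (42−27)/(42−4) = 15/38.
5/28 < 15/38, so the South fleet binds and δ* = 15/38.

the South fleet; δ ≥ 15/38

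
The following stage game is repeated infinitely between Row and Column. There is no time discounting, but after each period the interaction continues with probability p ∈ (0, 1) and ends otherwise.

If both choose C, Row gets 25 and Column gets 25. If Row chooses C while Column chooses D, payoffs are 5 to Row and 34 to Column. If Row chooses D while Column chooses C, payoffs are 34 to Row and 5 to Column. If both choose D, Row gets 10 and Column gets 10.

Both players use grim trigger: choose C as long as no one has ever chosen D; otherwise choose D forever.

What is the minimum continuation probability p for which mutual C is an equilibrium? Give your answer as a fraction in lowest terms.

3/8

With no time discounting, the continuation probability p plays the role of the discount factor.
Grim-trigger IC: 25/(1−p) ≥ 34 + 10p/(1−p) ⇒ p ≥ (34−25)/(34−10) = 3/8.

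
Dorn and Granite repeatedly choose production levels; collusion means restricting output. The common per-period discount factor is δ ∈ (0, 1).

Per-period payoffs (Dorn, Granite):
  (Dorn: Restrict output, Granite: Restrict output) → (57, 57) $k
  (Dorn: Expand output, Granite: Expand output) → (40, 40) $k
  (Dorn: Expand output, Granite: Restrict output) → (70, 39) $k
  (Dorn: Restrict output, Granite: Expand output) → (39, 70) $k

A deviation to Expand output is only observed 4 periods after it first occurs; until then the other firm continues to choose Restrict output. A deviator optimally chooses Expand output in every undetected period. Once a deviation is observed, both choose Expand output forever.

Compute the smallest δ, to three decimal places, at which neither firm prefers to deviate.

The best deviation is to choose Expand output for all 4 undetected periods, earning 70 each, then 40 forever once detected.
Deviation value: 70(1−δ^4)/(1−δ) + 40δ^4/(1−δ); cooperation value: 57/(1−δ).
IC: 57 ≥ 70(1−δ^4) + 40δ^4 = 70 − 30δ^4.
So δ^4 ≥ 13/30, giving δ ≥ (13/30)^(1/4) ≈ 0.811.

0.811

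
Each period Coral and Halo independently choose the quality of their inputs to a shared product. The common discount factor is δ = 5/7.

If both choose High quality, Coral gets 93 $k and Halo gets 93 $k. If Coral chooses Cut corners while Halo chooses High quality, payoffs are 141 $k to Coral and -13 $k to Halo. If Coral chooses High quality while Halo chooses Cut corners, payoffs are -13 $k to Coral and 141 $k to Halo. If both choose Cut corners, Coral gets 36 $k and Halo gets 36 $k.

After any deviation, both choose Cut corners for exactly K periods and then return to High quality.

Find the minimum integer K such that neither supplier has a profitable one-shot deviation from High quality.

2

No profitable deviation requires (93−36)(δ+…+δ^K) ≥ 141−93, i.e. δ+…+δ^K ≥ 16/19 ≈ 0.8421.
With δ = 5/7, the partial sums are K=1: 0.7143, K=2: 1.2245.
K = 2 is the first length at which the sum reaches 0.8421.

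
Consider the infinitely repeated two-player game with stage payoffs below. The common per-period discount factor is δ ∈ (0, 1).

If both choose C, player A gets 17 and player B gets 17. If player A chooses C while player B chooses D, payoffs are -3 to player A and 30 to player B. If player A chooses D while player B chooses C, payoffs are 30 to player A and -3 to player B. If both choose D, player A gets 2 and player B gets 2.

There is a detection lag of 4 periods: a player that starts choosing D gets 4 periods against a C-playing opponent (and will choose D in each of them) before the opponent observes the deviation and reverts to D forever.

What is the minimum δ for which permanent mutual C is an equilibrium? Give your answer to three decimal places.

0.825

Deviating for the 4 undetected periods gains 30−17 = 13 per period over cooperation, then loses 17−2 = 15 per period forever once punishment starts.
Gain: 13(1 + δ + … + δ^3); loss: 15·δ^4/(1−δ).
No profitable deviation ⇔ 13(1−δ^4) ≤ 15·δ^4, i.e. δ^4 ≥ 13/(13+15) = 13/28.
Hence δ ≥ (13/28)^(1/4) ≈ 0.825.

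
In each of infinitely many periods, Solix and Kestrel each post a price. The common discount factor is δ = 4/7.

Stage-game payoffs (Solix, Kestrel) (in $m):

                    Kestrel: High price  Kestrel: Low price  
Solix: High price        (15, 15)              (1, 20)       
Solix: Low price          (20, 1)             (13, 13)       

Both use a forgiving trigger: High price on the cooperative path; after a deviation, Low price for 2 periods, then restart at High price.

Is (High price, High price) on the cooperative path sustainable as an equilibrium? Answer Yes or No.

No

Comparing payoff streams over the 3 periods until play realigns: cooperate → 15(1+δ+…+δ^2); deviate → 20 + 13(δ+…+δ^2).
Cooperation is sustained iff (15−13)(δ+…+δ^2) ≥ 20−15.
δ+…+δ^2 = 4/7·(1−(4/7)^2)/(1−4/7) = 0.8980, and (20−15)/(15−13) = 2.5000.
0.8980 < 2.5000, so cooperation is not sustainable.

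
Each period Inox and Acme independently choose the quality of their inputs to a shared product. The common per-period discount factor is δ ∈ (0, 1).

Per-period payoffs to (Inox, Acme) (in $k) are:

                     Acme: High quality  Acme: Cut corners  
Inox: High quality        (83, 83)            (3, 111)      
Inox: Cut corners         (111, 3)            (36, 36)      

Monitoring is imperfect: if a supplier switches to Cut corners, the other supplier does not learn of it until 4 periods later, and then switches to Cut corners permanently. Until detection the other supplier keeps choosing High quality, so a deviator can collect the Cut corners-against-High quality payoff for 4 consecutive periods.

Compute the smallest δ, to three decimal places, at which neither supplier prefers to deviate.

Deviating for the 4 undetected periods gains 111−83 = 28 per period over cooperation, then loses 83−36 = 47 per period forever once punishment starts.
Gain: 28(1 + δ + … + δ^3); loss: 47·δ^4/(1−δ).
No profitable deviation ⇔ 28(1−δ^4) ≤ 47·δ^4, i.e. δ^4 ≥ 28/(28+47) = 28/75.
Hence δ ≥ (28/75)^(1/4) ≈ 0.782.

0.782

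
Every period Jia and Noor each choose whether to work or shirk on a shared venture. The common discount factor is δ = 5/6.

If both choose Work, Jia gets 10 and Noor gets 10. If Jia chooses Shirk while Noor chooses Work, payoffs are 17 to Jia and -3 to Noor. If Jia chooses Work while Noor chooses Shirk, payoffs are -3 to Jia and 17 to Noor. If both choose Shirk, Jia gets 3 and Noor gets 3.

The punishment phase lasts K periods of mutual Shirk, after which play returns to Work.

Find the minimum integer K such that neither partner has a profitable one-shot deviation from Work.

No profitable deviation requires (10−3)(δ+…+δ^K) ≥ 17−10, i.e. δ+…+δ^K ≥ 1 ≈ 1.0000.
With δ = 5/6, the partial sums are K=1: 0.8333, K=2: 1.5278.
K = 2 is the first length at which the sum reaches 1.0000.

2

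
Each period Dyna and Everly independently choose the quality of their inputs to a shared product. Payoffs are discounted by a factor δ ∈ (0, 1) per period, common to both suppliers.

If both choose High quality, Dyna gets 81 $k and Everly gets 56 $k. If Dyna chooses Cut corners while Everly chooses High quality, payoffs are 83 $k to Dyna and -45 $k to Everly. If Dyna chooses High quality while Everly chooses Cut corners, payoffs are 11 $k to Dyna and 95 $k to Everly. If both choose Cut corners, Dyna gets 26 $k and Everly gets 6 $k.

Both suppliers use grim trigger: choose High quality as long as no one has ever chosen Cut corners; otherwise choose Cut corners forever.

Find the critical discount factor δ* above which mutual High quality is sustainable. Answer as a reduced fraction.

39/89

For Dyna: deviation gain 83−81 = 2, per-period punishment loss 81−26 = 55. IC gives δ ≥ 2/57.
For Everly: gain 39, loss 50 per period, so δ ≥ 39/89.
The tighter constraint is Everly's, so cooperation needs δ ≥ 39/89.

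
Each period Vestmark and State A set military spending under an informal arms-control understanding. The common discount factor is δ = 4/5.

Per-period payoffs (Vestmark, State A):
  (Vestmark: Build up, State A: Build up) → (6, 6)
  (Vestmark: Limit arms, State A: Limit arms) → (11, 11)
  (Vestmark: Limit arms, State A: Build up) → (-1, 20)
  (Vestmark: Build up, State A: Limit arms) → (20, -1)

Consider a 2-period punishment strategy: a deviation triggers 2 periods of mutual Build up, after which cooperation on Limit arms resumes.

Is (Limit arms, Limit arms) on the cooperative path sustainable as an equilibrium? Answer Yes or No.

No

A one-shot deviation gives 20 now, then 6 for 2 periods, then back to 11.
Gain from deviating: (20−11) today; loss: (11−6) in each of the next 2 periods.
No-deviation condition: (11−6)(δ+…+δ^2) ≥ 20−11, i.e. δ+…+δ^2 ≥ 9/5.
At δ = 4/5: δ+…+δ^2 = 1.4400 < 1.8000.
So cooperation is not sustainable.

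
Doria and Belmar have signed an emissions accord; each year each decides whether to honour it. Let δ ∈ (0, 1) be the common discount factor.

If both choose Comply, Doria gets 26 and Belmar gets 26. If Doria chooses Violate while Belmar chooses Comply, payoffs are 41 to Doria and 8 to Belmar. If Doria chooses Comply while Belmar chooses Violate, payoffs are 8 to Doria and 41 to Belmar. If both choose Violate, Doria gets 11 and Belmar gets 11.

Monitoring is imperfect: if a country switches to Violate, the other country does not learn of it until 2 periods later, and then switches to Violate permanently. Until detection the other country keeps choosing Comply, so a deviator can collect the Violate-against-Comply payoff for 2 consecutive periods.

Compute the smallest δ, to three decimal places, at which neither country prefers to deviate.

0.707

A deviator earns 41 for 2 periods, then 11 forever; cooperating earns 26 forever. Multiplying the IC by (1−δ):
26 ≥ 41(1−δ^2) + 11δ^2, so 30·δ^2 ≥ 15 and δ^2 ≥ 1/2.
δ ≥ (1/2)^(1/2) ≈ 0.707.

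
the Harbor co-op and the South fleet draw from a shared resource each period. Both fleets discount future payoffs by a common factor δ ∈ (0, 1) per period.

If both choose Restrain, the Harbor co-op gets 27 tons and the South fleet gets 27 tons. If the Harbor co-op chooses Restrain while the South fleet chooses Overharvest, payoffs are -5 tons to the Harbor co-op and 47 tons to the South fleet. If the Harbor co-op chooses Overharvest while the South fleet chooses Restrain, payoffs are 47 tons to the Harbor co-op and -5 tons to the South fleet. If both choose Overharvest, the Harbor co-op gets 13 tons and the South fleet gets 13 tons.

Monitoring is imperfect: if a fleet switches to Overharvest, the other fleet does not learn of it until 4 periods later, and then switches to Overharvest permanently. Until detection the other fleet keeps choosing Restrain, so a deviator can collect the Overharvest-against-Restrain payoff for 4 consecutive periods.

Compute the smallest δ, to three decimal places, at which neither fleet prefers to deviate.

0.876

Deviating for the 4 undetected periods gains 47−27 = 20 per period over cooperation, then loses 27−13 = 14 per period forever once punishment starts.
Gain: 20(1 + δ + … + δ^3); loss: 14·δ^4/(1−δ).
No profitable deviation ⇔ 20(1−δ^4) ≤ 14·δ^4, i.e. δ^4 ≥ 20/(20+14) = 10/17.
Hence δ ≥ (10/17)^(1/4) ≈ 0.876.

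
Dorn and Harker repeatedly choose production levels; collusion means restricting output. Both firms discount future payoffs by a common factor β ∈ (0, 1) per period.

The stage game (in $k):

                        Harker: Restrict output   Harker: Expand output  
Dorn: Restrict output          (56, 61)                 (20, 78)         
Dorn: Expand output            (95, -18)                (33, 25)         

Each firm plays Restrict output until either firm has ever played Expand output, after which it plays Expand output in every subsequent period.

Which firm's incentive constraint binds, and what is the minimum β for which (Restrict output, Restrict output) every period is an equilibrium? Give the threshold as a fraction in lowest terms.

Dorn; β ≥ 39/62

For Dorn: deviation gain 95−56 = 39, per-period punishment loss 56−33 = 23. IC gives β ≥ 39/62.
For Harker: gain 17, loss 36 per period, so β ≥ 17/53.
The tighter constraint is Dorn's, so cooperation needs β ≥ 39/62.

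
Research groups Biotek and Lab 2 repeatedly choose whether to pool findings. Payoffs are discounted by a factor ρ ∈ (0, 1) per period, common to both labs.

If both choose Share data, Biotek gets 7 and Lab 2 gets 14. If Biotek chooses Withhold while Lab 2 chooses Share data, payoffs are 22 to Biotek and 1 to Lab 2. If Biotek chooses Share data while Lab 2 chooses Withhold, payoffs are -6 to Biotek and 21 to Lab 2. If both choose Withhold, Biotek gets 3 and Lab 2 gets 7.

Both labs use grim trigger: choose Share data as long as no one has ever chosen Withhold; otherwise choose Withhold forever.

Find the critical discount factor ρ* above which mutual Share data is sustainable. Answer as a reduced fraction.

For Biotek: deviation gain 22−7 = 15, per-period punishment loss 7−3 = 4. IC gives ρ ≥ 15/19.
For Lab 2: gain 7, loss 7 per period, so ρ ≥ 7/14 = 1/2.
The tighter constraint is Biotek's, so cooperation needs ρ ≥ 15/19.

15/19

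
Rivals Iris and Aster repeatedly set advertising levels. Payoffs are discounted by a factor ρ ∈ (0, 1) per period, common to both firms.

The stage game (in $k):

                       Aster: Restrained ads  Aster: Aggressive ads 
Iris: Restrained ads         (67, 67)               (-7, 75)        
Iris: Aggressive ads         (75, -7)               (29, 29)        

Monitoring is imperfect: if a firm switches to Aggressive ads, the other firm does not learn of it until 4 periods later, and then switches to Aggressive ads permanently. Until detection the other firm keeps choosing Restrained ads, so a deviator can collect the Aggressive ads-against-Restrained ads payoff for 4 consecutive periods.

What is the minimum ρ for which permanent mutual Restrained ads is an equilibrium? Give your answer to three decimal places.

0.646

A deviator earns 75 for 4 periods, then 29 forever; cooperating earns 67 forever. Multiplying the IC by (1−ρ):
67 ≥ 75(1−ρ^4) + 29ρ^4, so 46·ρ^4 ≥ 8 and ρ^4 ≥ 4/23.
ρ ≥ (4/23)^(1/4) ≈ 0.646.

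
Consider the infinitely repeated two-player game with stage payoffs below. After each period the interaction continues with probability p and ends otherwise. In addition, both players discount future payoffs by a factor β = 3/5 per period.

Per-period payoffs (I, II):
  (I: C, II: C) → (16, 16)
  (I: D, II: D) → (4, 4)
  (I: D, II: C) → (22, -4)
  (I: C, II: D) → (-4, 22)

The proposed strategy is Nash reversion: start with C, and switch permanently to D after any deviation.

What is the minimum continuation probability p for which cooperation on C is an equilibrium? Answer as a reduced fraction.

5/9

With continuation probability p and discount β, the effective per-period discount factor is βp.
Grim-trigger IC: βp ≥ (22−16)/(22−4) = 1/3.
So p ≥ (1/3)/(3/5) = 5/9.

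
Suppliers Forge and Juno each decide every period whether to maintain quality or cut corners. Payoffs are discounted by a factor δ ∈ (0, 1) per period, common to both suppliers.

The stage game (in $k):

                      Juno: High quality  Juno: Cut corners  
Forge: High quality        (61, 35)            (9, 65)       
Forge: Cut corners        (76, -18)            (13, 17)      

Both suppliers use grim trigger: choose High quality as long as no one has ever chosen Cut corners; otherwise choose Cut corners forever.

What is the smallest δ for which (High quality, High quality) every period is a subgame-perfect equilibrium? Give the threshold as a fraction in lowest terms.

For Forge: deviation gain 76−61 = 15, per-period punishment loss 61−13 = 48. IC gives δ ≥ 15/63 = 5/21.
For Juno: gain 30, loss 18 per period, so δ ≥ 30/48 = 5/8.
The tighter constraint is Juno's, so cooperation needs δ ≥ 5/8.

5/8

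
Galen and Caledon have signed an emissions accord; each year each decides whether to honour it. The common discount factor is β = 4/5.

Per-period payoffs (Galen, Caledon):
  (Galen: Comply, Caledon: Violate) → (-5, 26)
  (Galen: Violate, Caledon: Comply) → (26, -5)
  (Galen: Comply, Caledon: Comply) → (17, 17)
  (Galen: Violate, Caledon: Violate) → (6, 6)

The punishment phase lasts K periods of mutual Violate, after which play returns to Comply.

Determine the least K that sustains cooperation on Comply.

2

Need Σ_{k=1}^{K} β^k ≥ (26−17)/(17−6) = 0.8182 at β = 4/5.
At K = 1 the sum is 0.8000 < 0.8182; at K = 2 it is 1.4400 ≥ 0.8182.
So the minimum punishment length is K = 2.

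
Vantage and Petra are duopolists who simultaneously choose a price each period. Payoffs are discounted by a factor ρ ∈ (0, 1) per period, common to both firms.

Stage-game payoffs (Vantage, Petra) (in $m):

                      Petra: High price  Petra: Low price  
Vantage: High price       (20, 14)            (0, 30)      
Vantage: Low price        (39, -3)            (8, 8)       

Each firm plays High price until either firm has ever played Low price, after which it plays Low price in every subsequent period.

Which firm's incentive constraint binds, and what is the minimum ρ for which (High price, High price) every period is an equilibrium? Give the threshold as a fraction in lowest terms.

Petra; ρ ≥ 8/11

For Vantage: deviation gain 39−20 = 19, per-period punishment loss 20−8 = 12. IC gives ρ ≥ 19/31.
For Petra: gain 16, loss 6 per period, so ρ ≥ 16/22 = 8/11.
The tighter constraint is Petra's, so cooperation needs ρ ≥ 8/11.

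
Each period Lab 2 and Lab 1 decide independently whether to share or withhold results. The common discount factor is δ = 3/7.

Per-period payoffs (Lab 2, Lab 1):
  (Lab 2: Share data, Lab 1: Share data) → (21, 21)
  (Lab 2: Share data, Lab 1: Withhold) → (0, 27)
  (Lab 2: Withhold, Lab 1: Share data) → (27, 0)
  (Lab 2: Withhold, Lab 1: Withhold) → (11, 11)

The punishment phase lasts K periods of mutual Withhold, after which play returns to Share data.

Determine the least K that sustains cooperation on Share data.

IC: δ(1−δ^K)/(1−δ) ≥ (27−21)/(21−11) = 3/5.
With δ = 3/7: need 1 − δ^K ≥ 3/5·(1−3/7)/(3/7), i.e. δ^K ≤ 0.2000.
Since (3/7)^1 = 0.4286 and (3/7)^2 = 0.1837, the smallest such K is 2.

2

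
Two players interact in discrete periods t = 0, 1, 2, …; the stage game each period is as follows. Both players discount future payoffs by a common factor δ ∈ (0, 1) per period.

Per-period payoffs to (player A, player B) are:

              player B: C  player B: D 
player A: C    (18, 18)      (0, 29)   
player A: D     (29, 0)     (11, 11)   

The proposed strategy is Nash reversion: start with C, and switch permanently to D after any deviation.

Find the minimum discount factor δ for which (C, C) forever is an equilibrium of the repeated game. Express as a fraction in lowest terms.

11/18

Under grim trigger the critical discount factor is (T−C)/(T−P) with T = 29, C = 18, P = 11.
δ* = (29−18)/(29−11) = 11/18.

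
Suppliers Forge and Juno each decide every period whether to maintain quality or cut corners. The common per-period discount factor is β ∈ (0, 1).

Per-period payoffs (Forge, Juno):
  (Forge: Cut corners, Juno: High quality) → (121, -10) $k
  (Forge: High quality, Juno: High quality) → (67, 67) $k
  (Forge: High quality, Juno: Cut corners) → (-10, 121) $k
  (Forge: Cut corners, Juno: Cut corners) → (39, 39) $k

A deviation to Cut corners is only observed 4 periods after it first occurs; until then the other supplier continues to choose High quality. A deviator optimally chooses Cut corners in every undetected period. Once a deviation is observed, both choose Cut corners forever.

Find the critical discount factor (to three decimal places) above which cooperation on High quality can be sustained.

The best deviation is to choose Cut corners for all 4 undetected periods, earning 121 each, then 39 forever once detected.
Deviation value: 121(1−β^4)/(1−β) + 39β^4/(1−β); cooperation value: 67/(1−β).
IC: 67 ≥ 121(1−β^4) + 39β^4 = 121 − 82β^4.
So β^4 ≥ 54/82 = 27/41, giving β ≥ (27/41)^(1/4) ≈ 0.901.

0.901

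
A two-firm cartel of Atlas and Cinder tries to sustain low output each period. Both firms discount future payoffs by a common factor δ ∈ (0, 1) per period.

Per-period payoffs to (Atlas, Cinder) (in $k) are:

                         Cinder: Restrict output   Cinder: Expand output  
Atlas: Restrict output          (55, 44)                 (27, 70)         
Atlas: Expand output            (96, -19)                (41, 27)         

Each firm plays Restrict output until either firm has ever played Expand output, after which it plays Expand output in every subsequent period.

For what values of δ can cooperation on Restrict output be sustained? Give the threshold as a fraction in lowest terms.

41/55

Atlas's threshold: (96−55)/(96−41) = 41/55.
Cinder's threshold: (70−44)/(70−27) = 26/43.
41/55 > 26/43, so Atlas binds and δ* = 41/55.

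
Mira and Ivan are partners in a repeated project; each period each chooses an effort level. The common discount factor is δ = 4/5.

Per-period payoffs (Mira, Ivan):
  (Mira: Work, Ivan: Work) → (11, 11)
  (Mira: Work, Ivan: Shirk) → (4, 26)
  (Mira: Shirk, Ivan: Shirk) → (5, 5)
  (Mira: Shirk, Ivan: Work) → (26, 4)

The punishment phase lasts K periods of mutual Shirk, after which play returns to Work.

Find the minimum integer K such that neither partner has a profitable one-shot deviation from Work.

No profitable deviation requires (11−5)(δ+…+δ^K) ≥ 26−11, i.e. δ+…+δ^K ≥ 5/2 ≈ 2.5000.
With δ = 4/5, the partial sums are K=1: 0.8000, K=2: 1.4400, K=3: 1.9520, K=4: 2.3616, K=5: 2.6893.
K = 5 is the first length at which the sum reaches 2.5000.

5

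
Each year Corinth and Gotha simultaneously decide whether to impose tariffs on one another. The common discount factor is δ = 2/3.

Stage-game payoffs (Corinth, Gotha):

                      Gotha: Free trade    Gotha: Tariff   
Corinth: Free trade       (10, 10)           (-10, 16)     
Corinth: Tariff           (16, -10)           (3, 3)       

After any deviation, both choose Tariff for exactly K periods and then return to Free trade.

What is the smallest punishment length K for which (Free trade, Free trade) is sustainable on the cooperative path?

2

IC: δ(1−δ^K)/(1−δ) ≥ (16−10)/(10−3) = 6/7.
With δ = 2/3: need 1 − δ^K ≥ 6/7·(1−2/3)/(2/3), i.e. δ^K ≤ 0.5714.
Since (2/3)^1 = 0.6667 and (2/3)^2 = 0.4444, the smallest such K is 2.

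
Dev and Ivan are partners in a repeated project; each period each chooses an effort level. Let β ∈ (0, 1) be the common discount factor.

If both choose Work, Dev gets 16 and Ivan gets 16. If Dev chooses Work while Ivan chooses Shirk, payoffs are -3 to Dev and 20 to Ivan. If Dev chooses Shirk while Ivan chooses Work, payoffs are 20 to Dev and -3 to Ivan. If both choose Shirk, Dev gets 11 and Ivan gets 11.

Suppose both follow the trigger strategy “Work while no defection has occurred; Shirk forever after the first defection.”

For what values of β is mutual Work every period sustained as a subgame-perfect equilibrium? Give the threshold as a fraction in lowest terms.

4/9

One-period gain from deviating is 20 − 16 = 4. The loss is 16 − 11 = 5 in every subsequent period, with present value 5·β/(1−β).
Deviation is unprofitable when 5·β/(1−β) ≥ 4, i.e. β/(1−β) ≥ 4/5.
Equivalently β ≥ 4/(4+5) = 4/9.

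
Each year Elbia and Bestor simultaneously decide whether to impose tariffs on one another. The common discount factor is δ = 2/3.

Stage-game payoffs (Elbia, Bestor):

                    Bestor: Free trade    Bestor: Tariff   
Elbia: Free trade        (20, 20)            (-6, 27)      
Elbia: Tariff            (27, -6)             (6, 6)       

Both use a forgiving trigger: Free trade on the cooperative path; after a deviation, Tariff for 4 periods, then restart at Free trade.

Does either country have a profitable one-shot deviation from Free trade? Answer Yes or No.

IC: δ+…+δ^4 ≥ (27−20)/(20−6) = 1/2.
At δ = 2/3: partial sum = 1.6049 ≥ 0.5000. Cooperation sustainable.

No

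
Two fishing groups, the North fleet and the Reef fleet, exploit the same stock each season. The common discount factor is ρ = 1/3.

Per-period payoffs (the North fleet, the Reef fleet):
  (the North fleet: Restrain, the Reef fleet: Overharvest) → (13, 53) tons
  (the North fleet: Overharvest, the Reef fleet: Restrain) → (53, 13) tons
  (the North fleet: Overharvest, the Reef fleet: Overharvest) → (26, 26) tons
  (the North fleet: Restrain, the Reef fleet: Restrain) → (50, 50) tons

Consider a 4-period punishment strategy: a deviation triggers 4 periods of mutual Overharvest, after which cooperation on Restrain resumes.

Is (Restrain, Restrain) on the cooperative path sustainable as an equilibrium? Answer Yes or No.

Yes

IC: ρ+…+ρ^4 ≥ (53−50)/(50−26) = 1/8.
At ρ = 1/3: partial sum = 0.4938 ≥ 0.1250. Cooperation sustainable.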